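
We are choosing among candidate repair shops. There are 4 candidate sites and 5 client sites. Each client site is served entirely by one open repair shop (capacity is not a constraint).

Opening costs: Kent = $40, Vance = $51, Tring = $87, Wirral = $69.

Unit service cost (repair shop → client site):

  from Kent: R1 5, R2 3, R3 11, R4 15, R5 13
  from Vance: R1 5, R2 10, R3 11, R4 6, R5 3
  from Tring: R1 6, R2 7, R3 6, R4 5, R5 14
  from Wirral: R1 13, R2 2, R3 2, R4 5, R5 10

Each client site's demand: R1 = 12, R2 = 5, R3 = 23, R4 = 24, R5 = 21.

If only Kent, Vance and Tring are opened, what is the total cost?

Each client site is assigned to its cheapest site among the open ones.
{Kent, Vance, Tring}: R1→Kent 5·12=60, R2→Kent 3·5=15, R3→Tring 6·23=138, R4→Tring 5·24=120, R5→Vance 3·21=63. Service 396; fixed 178; total 574.

Total cost: 574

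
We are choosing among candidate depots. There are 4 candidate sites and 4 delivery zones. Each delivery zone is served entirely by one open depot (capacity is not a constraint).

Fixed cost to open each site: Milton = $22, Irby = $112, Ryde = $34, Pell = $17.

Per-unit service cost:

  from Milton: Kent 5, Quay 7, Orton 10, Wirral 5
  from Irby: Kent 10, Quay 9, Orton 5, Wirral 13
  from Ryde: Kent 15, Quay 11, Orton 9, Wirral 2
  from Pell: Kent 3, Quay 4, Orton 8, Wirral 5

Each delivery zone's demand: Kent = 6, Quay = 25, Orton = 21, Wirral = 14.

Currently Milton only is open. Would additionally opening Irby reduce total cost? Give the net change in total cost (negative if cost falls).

Current service cost with {Milton}: 485.
Adding Irby: each delivery zone re-picks its cheapest; new service cost 380, saving 105.
Extra fixed cost: 112. Net change = 112 − 105 = 7.
(Totals: 507 → 514.)

No — net change +7 (cost rises by 7).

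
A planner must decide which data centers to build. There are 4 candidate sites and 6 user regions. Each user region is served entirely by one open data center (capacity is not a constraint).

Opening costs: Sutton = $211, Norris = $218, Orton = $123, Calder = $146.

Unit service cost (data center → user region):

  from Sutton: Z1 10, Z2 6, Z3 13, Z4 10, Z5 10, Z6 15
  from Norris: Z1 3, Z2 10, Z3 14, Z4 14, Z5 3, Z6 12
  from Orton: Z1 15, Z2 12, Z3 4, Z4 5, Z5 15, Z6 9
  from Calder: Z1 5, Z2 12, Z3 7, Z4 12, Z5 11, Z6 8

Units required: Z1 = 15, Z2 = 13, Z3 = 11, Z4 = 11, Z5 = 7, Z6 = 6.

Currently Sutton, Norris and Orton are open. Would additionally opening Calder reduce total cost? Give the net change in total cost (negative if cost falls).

No — net change +140 (cost rises by 140).

Current service cost with {Sutton, Norris, Orton}: 297.
Adding Calder: each user region re-picks its cheapest; new service cost 291, saving 6.
Extra fixed cost: 146. Net change = 146 − 6 = 140.
(Totals: 849 → 989.)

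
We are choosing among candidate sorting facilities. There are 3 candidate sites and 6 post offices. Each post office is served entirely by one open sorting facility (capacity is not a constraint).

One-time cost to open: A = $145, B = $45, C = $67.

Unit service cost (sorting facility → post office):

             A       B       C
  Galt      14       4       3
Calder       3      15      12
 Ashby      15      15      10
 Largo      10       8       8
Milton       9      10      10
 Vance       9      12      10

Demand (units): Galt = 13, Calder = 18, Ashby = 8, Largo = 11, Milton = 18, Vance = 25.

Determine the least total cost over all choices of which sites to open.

For any fixed open set, each post office goes to its cheapest open site; total = fixed + service.
{A, C}: Galt→C 3·13=39, Calder→A 3·18=54, Ashby→C 10·8=80, Largo→C 8·11=88, Milton→A 9·18=162, Vance→A 9·25=225. Service 648; fixed 212; total 860.
{A, B}: service 701 + fixed 190 = 891
{A, B, C}: Galt→C 3·13=39, Calder→A 3·18=54, Ashby→C 10·8=80, Largo→B 8·11=88, Milton→A 9·18=162, Vance→A 9·25=225. Service 648; fixed 257; total 905.
{B}: Galt→B 4·13=52, Calder→B 15·18=270, Ashby→B 15·8=120, Largo→B 8·11=88, Milton→B 10·18=180, Vance→B 12·25=300. Service 1010; fixed 45; total 1055.
No other subset beats 860.

Minimum total cost: 860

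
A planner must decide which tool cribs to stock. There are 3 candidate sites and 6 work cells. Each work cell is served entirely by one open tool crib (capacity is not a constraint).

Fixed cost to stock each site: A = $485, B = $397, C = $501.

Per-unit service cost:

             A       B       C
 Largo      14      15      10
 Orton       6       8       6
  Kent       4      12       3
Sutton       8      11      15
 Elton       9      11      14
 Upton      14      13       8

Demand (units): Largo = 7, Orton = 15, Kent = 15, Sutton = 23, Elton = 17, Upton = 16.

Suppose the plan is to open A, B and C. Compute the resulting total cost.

Total cost: 2053

Each work cell is assigned to its cheapest site among the open ones.
{A, B, C}: Largo→C 10·7=70, Orton→A 6·15=90, Kent→C 3·15=45, Sutton→A 8·23=184, Elton→A 9·17=153, Upton→C 8·16=128. Service 670; fixed 1383; total 2053.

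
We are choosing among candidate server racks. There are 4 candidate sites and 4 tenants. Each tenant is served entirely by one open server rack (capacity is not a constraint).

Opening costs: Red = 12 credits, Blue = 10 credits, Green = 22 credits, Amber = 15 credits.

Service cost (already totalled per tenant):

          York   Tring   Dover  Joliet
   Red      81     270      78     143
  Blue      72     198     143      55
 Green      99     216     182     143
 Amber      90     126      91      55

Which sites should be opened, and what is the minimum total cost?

For any fixed open set, each tenant goes to its cheapest open site; total = fixed + service.
{Red, Amber}: York→Red 81, Tring→Amber 126, Dover→Red 78, Joliet→Amber 55. Service 340; fixed 27; total 367.
{Red, Blue, Amber}: service 331 + fixed 37 = 368
{Blue, Amber}: service 344 + fixed 25 = 369
{Red, Blue, Green, Amber}: York→Blue 72, Tring→Amber 126, Dover→Red 78, Joliet→Blue 55. Service 331; fixed 59; total 390.
No other subset beats 367.

Open Red and Amber; minimum total cost 367.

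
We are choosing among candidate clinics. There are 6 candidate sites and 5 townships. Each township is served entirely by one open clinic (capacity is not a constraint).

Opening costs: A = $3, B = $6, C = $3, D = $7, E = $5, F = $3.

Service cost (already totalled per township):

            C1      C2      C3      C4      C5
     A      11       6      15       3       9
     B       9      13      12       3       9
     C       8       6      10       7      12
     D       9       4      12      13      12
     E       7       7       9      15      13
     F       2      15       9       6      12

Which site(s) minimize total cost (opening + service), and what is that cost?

For any fixed open set, each township goes to its cheapest open site; total = fixed + service.
{A, F}: C1→F 2, C2→A 6, C3→F 9, C4→A 3, C5→A 9. Service 29; fixed 6; total 35.
{A, C, F}: C1→F 2, C2→A 6, C3→F 9, C4→A 3, C5→A 9. Service 29; fixed 9; total 38.
{A, D, F}: C1→F 2, C2→D 4, C3→F 9, C4→A 3, C5→A 9. Service 27; fixed 13; total 40.
{A, B, C, D, E, F}: C1→F 2, C2→D 4, C3→E 9, C4→A 3, C5→A 9. Service 27; fixed 27; total 54.
No other subset beats 35.

Open A and F; minimum total cost 35.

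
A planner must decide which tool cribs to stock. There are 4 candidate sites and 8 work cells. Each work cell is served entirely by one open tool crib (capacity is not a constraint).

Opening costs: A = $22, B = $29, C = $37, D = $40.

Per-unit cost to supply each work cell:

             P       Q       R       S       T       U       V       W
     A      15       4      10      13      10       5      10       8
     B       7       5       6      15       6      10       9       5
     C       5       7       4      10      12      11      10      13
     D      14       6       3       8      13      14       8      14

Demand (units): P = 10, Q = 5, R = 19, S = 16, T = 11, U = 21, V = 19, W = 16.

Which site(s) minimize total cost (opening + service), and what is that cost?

Open A, B and D; minimum total cost 769.

For any fixed open set, each work cell goes to its cheapest open site; total = fixed + service.
{A, B, D}: P→B 7·10=70, Q→A 4·5=20, R→D 3·19=57, S→D 8·16=128, T→B 6·11=66, U→A 5·21=105, V→D 8·19=152, W→B 5·16=80. Service 678; fixed 91; total 769.
{A, B, C, D}: service 658 + fixed 128 = 786
{A, B, C}: P→C 5·10=50, Q→A 4·5=20, R→C 4·19=76, S→C 10·16=160, T→B 6·11=66, U→A 5·21=105, V→B 9·19=171, W→B 5·16=80. Service 728; fixed 88; total 816.
{A}: P→A 15·10=150, Q→A 4·5=20, R→A 10·19=190, S→A 13·16=208, T→A 10·11=110, U→A 5·21=105, V→A 10·19=190, W→A 8·16=128. Service 1101; fixed 22; total 1123.
No other subset beats 769.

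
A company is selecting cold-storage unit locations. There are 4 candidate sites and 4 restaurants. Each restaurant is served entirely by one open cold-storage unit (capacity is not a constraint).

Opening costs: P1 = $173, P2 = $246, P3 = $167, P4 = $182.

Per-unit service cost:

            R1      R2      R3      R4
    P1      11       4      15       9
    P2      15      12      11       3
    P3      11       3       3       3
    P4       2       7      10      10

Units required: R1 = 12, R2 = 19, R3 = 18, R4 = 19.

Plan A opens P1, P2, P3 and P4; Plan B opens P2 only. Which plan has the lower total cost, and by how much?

Plan B is cheaper by 51.

Plan A: {P1, P2, P3, P4}: R1→P4 2·12=24, R2→P3 3·19=57, R3→P3 3·18=54, R4→P2 3·19=57. Service 192; fixed 768; total 960.
Plan B: {P2}: R1→P2 15·12=180, R2→P2 12·19=228, R3→P2 11·18=198, R4→P2 3·19=57. Service 663; fixed 246; total 909.
Difference: |960 − 909| = 51.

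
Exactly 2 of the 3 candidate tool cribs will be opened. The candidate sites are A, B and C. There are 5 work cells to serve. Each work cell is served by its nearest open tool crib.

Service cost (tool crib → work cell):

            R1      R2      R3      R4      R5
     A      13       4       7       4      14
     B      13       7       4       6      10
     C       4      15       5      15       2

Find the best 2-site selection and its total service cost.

Choose A and C; total service cost 19.

With exactly 2 open, each work cell uses its cheapest among the chosen.
{A, C}: R1→C 4, R2→A 4, R3→C 5, R4→A 4, R5→C 2. Service cost 19.
{B, C}: service cost 23
{A, B}: service cost 35
Among all 3 size-2 choices, {A, C} is lowest.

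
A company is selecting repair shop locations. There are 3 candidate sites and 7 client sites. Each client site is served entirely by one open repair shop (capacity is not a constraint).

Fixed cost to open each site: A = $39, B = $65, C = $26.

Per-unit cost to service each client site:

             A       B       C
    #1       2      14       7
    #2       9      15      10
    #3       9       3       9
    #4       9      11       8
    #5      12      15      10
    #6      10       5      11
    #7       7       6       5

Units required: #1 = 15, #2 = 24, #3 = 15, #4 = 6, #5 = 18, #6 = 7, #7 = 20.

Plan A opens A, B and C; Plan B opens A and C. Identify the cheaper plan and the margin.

Plan A is cheaper by 60.

Plan A: {A, B, C}: #1→A 2·15=30, #2→A 9·24=216, #3→B 3·15=45, #4→C 8·6=48, #5→C 10·18=180, #6→B 5·7=35, #7→C 5·20=100. Service 654; fixed 130; total 784.
Plan B: {A, C}: #1→A 2·15=30, #2→A 9·24=216, #3→A 9·15=135, #4→C 8·6=48, #5→C 10·18=180, #6→A 10·7=70, #7→C 5·20=100. Service 779; fixed 65; total 844.
Difference: |784 − 844| = 60.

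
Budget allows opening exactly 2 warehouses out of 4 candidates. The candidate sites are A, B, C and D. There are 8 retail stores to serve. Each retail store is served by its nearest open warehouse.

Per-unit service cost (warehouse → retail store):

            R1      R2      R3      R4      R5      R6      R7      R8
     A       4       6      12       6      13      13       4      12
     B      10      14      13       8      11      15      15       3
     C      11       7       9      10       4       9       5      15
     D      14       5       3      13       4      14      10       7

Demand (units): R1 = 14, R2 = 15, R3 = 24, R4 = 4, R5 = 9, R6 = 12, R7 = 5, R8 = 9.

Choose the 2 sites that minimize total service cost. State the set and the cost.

With exactly 2 open, each retail store uses its cheapest among the chosen.
{A, D}: R1→A 4·14=56, R2→D 5·15=75, R3→D 3·24=72, R4→A 6·4=24, R5→D 4·9=36, R6→A 13·12=156, R7→A 4·5=20, R8→D 7·9=63. Service cost 502.
{C, D}: service cost 573
{B, D}: service cost 600
Among all 6 size-2 choices, {A, D} is lowest.

Choose A and D; total service cost 502.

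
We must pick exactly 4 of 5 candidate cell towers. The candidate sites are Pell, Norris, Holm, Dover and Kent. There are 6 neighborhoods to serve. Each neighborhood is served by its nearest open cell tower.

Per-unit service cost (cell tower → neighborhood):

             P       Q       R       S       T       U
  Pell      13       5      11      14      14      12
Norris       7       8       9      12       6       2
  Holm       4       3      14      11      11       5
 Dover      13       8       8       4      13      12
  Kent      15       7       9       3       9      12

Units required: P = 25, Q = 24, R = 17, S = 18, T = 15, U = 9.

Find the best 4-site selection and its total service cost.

With exactly 4 open, each neighborhood uses its cheapest among the chosen.
{Norris, Holm, Dover, Kent}: P→Holm 4·25=100, Q→Holm 3·24=72, R→Dover 8·17=136, S→Kent 3·18=54, T→Norris 6·15=90, U→Norris 2·9=18. Service cost 470.
{Pell, Norris, Holm, Kent}: service cost 487
{Pell, Norris, Holm, Dover}: service cost 488
Among all 5 size-4 choices, {Norris, Holm, Dover, Kent} is lowest.

Choose Norris, Holm, Dover and Kent; total service cost 470.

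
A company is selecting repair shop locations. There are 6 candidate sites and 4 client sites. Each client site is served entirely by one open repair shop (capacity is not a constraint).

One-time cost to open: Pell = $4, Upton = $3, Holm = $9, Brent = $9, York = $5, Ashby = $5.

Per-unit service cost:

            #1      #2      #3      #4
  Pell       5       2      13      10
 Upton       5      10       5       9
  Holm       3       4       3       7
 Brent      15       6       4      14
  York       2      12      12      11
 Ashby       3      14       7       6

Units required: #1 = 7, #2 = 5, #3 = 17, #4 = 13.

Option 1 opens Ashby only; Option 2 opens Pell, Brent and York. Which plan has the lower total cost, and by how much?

Option 2 is cheaper by 53.

Option 1: {Ashby}: #1→Ashby 3·7=21, #2→Ashby 14·5=70, #3→Ashby 7·17=119, #4→Ashby 6·13=78. Service 288; fixed 5; total 293.
Option 2: {Pell, Brent, York}: #1→York 2·7=14, #2→Pell 2·5=10, #3→Brent 4·17=68, #4→Pell 10·13=130. Service 222; fixed 18; total 240.
Difference: |293 − 240| = 53.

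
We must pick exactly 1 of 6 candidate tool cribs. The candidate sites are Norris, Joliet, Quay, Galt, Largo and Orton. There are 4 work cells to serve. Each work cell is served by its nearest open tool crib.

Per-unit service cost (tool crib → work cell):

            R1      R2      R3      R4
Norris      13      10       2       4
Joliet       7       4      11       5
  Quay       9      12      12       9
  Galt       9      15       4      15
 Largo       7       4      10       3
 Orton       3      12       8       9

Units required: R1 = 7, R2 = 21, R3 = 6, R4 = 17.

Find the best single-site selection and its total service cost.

With exactly 1 open, each work cell uses its cheapest among the chosen.
{Largo}: R1→Largo 7·7=49, R2→Largo 4·21=84, R3→Largo 10·6=60, R4→Largo 3·17=51. Service cost 244.
{Joliet}: service cost 284
{Norris}: service cost 381
Among all 6 size-1 choices, {Largo} is lowest.

Choose Largo only; total service cost 244.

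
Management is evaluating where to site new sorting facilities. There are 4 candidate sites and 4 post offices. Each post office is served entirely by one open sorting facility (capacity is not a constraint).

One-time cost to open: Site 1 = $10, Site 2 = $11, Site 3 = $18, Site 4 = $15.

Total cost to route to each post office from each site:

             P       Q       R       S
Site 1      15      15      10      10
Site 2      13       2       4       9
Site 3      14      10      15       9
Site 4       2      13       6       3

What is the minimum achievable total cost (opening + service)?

Minimum total cost: 37

For any fixed open set, each post office goes to its cheapest open site; total = fixed + service.
{Site 2, Site 4}: P→Site 4 2, Q→Site 2 2, R→Site 2 4, S→Site 4 3. Service 11; fixed 26; total 37.
{Site 2}: service 28 + fixed 11 = 39
{Site 4}: service 24 + fixed 15 = 39
{Site 1, Site 2, Site 3, Site 4}: P→Site 4 2, Q→Site 2 2, R→Site 2 4, S→Site 4 3. Service 11; fixed 54; total 65.
No other subset beats 37.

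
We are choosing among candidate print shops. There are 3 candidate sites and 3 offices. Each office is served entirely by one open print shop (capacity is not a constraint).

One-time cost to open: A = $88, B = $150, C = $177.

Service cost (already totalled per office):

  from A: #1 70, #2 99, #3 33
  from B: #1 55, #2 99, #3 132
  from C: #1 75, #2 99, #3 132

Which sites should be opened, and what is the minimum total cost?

For any fixed open set, each office goes to its cheapest open site; total = fixed + service.
{A}: #1→A 70, #2→A 99, #3→A 33. Service 202; fixed 88; total 290.
{A, B}: service 187 + fixed 238 = 425
{B}: #1→B 55, #2→B 99, #3→B 132. Service 286; fixed 150; total 436.
{A, B, C}: #1→B 55, #2→A 99, #3→A 33. Service 187; fixed 415; total 602.
No other subset beats 290.

Open A only; minimum total cost 290.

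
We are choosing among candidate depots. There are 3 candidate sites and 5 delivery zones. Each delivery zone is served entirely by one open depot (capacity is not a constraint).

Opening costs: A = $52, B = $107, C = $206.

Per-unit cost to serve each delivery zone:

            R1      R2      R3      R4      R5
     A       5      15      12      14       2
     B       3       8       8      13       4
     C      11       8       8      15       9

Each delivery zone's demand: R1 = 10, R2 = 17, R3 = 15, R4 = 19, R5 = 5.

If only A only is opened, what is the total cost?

Each delivery zone is assigned to its cheapest site among the open ones.
{A}: R1→A 5·10=50, R2→A 15·17=255, R3→A 12·15=180, R4→A 14·19=266, R5→A 2·5=10. Service 761; fixed 52; total 813.

Total cost: 813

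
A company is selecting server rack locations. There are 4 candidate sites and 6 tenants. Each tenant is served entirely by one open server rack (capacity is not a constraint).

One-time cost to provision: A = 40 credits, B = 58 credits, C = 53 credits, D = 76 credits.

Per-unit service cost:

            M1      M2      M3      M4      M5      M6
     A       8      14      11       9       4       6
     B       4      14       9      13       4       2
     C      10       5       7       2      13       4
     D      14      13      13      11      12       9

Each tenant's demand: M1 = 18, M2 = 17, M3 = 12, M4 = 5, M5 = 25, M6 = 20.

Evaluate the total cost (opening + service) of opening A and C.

Each tenant is assigned to its cheapest site among the open ones.
{A, C}: M1→A 8·18=144, M2→C 5·17=85, M3→C 7·12=84, M4→C 2·5=10, M5→A 4·25=100, M6→C 4·20=80. Service 503; fixed 93; total 596.

Total cost: 596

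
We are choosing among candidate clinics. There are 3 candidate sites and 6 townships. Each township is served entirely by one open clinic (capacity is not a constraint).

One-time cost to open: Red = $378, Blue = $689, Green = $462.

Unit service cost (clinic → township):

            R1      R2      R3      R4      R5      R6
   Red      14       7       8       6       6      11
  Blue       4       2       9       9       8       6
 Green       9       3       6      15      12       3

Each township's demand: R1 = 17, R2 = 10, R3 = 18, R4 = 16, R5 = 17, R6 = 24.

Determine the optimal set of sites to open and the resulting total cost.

Open Green only; minimum total cost 1269.

For any fixed open set, each township goes to its cheapest open site; total = fixed + service.
{Green}: R1→Green 9·17=153, R2→Green 3·10=30, R3→Green 6·18=108, R4→Green 15·16=240, R5→Green 12·17=204, R6→Green 3·24=72. Service 807; fixed 462; total 1269.
{Red}: service 914 + fixed 378 = 1292
{Blue}: service 674 + fixed 689 = 1363
{Red, Blue, Green}: service 466 + fixed 1529 = 1995
No other subset beats 1269.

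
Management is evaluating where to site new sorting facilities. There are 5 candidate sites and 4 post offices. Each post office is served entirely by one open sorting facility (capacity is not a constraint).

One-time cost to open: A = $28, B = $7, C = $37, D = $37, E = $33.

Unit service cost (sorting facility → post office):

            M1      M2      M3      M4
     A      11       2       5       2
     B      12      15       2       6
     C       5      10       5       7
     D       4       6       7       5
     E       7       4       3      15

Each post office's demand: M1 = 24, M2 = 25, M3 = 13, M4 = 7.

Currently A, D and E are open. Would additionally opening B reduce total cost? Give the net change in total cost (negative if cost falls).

Yes — net change −6 (cost falls by 6).

Current service cost with {A, D, E}: 199.
Adding B: each post office re-picks its cheapest; new service cost 186, saving 13.
Extra fixed cost: 7. Net change = 7 − 13 = -6.
(Totals: 297 → 291.)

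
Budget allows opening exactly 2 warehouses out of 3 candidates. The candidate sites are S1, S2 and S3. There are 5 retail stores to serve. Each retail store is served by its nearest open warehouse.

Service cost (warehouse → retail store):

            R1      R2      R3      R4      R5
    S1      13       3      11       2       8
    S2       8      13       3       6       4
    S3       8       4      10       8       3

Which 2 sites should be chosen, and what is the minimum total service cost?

With exactly 2 open, each retail store uses its cheapest among the chosen.
{S1, S2}: R1→S2 8, R2→S1 3, R3→S2 3, R4→S1 2, R5→S2 4. Service cost 20.
{S2, S3}: service cost 24
{S1, S3}: service cost 26
Among all 3 size-2 choices, {S1, S2} is lowest.

Choose S1 and S2; total service cost 20.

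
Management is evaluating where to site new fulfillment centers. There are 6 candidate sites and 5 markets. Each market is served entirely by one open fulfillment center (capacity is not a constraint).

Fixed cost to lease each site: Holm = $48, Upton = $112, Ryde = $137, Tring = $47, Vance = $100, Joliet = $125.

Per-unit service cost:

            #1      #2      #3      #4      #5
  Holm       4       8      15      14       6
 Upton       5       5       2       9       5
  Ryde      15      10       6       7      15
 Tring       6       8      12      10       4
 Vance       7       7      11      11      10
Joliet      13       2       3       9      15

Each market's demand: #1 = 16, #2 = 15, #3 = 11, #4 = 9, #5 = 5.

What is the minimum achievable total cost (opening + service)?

Minimum total cost: 395

For any fixed open set, each market goes to its cheapest open site; total = fixed + service.
{Upton}: #1→Upton 5·16=80, #2→Upton 5·15=75, #3→Upton 2·11=22, #4→Upton 9·9=81, #5→Upton 5·5=25. Service 283; fixed 112; total 395.
{Holm, Joliet}: service 238 + fixed 173 = 411
{Holm, Upton}: #1→Holm 4·16=64, #2→Upton 5·15=75, #3→Upton 2·11=22, #4→Upton 9·9=81, #5→Upton 5·5=25. Service 267; fixed 160; total 427.
{Holm, Upton, Ryde, Tring, Vance, Joliet}: service 199 + fixed 569 = 768
No other subset beats 395.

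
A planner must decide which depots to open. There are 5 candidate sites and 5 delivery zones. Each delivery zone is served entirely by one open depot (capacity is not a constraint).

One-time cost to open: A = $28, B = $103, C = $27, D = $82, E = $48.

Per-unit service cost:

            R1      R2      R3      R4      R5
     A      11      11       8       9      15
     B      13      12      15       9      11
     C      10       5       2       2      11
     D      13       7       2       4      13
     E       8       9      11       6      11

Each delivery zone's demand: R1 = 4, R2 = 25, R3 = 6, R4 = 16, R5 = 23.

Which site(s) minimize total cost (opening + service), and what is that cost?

For any fixed open set, each delivery zone goes to its cheapest open site; total = fixed + service.
{C}: R1→C 10·4=40, R2→C 5·25=125, R3→C 2·6=12, R4→C 2·16=32, R5→C 11·23=253. Service 462; fixed 27; total 489.
{A, C}: service 462 + fixed 55 = 517
{C, E}: service 454 + fixed 75 = 529
{A, B, C, D, E}: service 454 + fixed 288 = 742
No other subset beats 489.

Open C only; minimum total cost 489.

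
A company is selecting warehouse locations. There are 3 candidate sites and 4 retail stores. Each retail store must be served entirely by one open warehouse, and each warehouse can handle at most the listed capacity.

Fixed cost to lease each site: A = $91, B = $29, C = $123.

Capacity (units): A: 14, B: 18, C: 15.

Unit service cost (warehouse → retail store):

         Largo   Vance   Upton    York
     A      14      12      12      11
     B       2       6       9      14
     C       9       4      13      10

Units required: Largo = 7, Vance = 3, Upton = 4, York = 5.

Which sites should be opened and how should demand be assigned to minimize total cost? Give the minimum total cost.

Open {A, B}: Largo→B 2·7=14, Vance→B 6·3=18, Upton→B 9·4=36, York→A 11·5=55.
Loads: A carries 5/14, B carries 14/18. Service 123; fixed 120; total 243.
Next best feasible plan costs 255.

Minimum total cost: 243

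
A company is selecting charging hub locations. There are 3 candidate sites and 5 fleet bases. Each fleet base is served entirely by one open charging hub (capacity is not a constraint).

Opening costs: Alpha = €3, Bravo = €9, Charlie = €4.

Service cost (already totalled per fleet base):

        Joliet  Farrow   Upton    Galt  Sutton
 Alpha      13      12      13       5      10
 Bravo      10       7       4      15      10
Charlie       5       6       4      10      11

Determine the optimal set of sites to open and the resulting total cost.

For any fixed open set, each fleet base goes to its cheapest open site; total = fixed + service.
{Alpha, Charlie}: Joliet→Charlie 5, Farrow→Charlie 6, Upton→Charlie 4, Galt→Alpha 5, Sutton→Alpha 10. Service 30; fixed 7; total 37.
{Charlie}: service 36 + fixed 4 = 40
{Alpha, Bravo, Charlie}: service 30 + fixed 16 = 46
{Alpha}: service 53 + fixed 3 = 56
No other subset beats 37.

Open Alpha and Charlie; minimum total cost 37.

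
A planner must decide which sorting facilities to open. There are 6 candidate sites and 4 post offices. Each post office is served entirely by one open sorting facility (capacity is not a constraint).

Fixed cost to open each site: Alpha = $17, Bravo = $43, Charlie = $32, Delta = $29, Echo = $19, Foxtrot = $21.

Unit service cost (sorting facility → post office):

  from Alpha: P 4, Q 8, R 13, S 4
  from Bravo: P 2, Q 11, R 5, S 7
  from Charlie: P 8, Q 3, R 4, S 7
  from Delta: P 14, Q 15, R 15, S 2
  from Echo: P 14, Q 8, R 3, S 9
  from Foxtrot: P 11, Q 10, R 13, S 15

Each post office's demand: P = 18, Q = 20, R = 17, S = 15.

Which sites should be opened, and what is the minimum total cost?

For any fixed open set, each post office goes to its cheapest open site; total = fixed + service.
{Bravo, Charlie, Delta}: P→Bravo 2·18=36, Q→Charlie 3·20=60, R→Charlie 4·17=68, S→Delta 2·15=30. Service 194; fixed 104; total 298.
{Bravo, Charlie, Delta, Echo}: service 177 + fixed 123 = 300
{Alpha, Charlie, Delta}: service 230 + fixed 78 = 308
{Alpha, Bravo, Charlie, Delta, Echo, Foxtrot}: service 177 + fixed 161 = 338
No other subset beats 298.

Open Bravo, Charlie and Delta; minimum total cost 298.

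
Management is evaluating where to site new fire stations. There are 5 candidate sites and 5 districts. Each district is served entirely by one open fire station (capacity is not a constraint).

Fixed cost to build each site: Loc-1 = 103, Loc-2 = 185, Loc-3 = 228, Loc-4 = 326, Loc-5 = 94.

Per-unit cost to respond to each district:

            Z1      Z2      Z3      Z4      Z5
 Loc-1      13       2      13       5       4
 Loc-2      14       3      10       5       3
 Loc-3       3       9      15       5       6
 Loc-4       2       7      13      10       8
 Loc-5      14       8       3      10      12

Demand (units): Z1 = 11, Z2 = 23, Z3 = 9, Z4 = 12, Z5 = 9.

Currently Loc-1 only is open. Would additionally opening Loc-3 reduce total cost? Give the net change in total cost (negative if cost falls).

Current service cost with {Loc-1}: 402.
Adding Loc-3: each district re-picks its cheapest; new service cost 292, saving 110.
Extra fixed cost: 228. Net change = 228 − 110 = 118.
(Totals: 505 → 623.)

No — net change +118 (cost rises by 118).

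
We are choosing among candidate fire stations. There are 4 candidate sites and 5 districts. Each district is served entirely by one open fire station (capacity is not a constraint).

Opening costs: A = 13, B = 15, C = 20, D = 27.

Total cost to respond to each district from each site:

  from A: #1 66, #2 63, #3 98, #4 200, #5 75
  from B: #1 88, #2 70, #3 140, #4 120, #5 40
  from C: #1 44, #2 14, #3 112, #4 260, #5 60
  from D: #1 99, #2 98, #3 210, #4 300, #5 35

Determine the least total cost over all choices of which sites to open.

Minimum total cost: 364

For any fixed open set, each district goes to its cheapest open site; total = fixed + service.
{A, B, C}: #1→C 44, #2→C 14, #3→A 98, #4→B 120, #5→B 40. Service 316; fixed 48; total 364.
{B, C}: service 330 + fixed 35 = 365
{A, B, C, D}: service 311 + fixed 75 = 386
{A}: service 502 + fixed 13 = 515
No other subset beats 364.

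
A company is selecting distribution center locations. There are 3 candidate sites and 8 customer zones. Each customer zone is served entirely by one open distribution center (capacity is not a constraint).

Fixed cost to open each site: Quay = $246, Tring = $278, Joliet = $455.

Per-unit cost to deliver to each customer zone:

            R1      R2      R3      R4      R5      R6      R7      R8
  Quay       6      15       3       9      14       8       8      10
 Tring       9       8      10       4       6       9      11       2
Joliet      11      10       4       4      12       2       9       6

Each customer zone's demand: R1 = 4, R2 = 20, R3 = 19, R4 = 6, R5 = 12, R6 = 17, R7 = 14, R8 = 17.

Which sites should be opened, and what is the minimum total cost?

Open Tring only; minimum total cost 1101.

For any fixed open set, each customer zone goes to its cheapest open site; total = fixed + service.
{Tring}: R1→Tring 9·4=36, R2→Tring 8·20=160, R3→Tring 10·19=190, R4→Tring 4·6=24, R5→Tring 6·12=72, R6→Tring 9·17=153, R7→Tring 11·14=154, R8→Tring 2·17=34. Service 823; fixed 278; total 1101.
{Quay, Tring}: R1→Quay 6·4=24, R2→Tring 8·20=160, R3→Quay 3·19=57, R4→Tring 4·6=24, R5→Tring 6·12=72, R6→Quay 8·17=136, R7→Quay 8·14=112, R8→Tring 2·17=34. Service 619; fixed 524; total 1143.
{Joliet}: R1→Joliet 11·4=44, R2→Joliet 10·20=200, R3→Joliet 4·19=76, R4→Joliet 4·6=24, R5→Joliet 12·12=144, R6→Joliet 2·17=34, R7→Joliet 9·14=126, R8→Joliet 6·17=102. Service 750; fixed 455; total 1205.
{Quay, Tring, Joliet}: service 517 + fixed 979 = 1496
(All 7 nonempty subsets were checked; Tring only is lowest.)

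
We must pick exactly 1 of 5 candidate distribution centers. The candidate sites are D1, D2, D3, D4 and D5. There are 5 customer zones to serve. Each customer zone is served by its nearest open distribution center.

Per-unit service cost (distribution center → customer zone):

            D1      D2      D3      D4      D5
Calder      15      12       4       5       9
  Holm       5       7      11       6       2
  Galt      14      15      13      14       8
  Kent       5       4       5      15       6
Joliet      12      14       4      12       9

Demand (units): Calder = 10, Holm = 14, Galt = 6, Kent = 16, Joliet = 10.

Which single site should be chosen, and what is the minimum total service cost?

With exactly 1 open, each customer zone uses its cheapest among the chosen.
{D5}: Calder→D5 9·10=90, Holm→D5 2·14=28, Galt→D5 8·6=48, Kent→D5 6·16=96, Joliet→D5 9·10=90. Service cost 352.
{D3}: service cost 392
{D1}: service cost 504
Among all 5 size-1 choices, {D5} is lowest.

Choose D5 only; total service cost 352.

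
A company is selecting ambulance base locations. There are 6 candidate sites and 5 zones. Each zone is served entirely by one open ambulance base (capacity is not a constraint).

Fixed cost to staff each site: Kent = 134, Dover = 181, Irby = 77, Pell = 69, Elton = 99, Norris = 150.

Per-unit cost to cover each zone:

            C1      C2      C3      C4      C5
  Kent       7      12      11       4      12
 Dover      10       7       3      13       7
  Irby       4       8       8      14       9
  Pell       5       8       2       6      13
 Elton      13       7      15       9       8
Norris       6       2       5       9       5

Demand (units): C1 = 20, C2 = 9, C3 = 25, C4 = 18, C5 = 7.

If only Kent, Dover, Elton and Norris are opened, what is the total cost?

Each zone is assigned to its cheapest site among the open ones.
{Kent, Dover, Elton, Norris}: C1→Norris 6·20=120, C2→Norris 2·9=18, C3→Dover 3·25=75, C4→Kent 4·18=72, C5→Norris 5·7=35. Service 320; fixed 564; total 884.

Total cost: 884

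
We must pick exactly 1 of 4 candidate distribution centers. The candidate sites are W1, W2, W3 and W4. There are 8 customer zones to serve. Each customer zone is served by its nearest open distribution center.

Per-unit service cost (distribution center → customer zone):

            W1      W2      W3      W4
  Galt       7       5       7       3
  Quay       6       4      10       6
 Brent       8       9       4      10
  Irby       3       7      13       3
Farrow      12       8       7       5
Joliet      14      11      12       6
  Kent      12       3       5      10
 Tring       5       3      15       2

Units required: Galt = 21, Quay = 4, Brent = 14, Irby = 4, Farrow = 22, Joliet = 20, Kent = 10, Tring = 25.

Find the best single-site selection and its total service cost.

Choose W4 only; total service cost 619.

With exactly 1 open, each customer zone uses its cheapest among the chosen.
{W4}: Galt→W4 3·21=63, Quay→W4 6·4=24, Brent→W4 10·14=140, Irby→W4 3·4=12, Farrow→W4 5·22=110, Joliet→W4 6·20=120, Kent→W4 10·10=100, Tring→W4 2·25=50. Service cost 619.
{W2}: service cost 776
{W1}: service cost 1084
Among all 4 size-1 choices, {W4} is lowest.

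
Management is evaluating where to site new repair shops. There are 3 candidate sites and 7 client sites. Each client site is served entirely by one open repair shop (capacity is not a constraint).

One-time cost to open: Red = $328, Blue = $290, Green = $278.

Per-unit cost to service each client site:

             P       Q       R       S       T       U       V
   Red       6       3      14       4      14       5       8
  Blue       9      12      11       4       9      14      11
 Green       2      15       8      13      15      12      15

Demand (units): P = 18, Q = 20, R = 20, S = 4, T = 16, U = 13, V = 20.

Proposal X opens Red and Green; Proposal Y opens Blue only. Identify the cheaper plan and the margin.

Proposal X: {Red, Green}: P→Green 2·18=36, Q→Red 3·20=60, R→Green 8·20=160, S→Red 4·4=16, T→Red 14·16=224, U→Red 5·13=65, V→Red 8·20=160. Service 721; fixed 606; total 1327.
Proposal Y: {Blue}: P→Blue 9·18=162, Q→Blue 12·20=240, R→Blue 11·20=220, S→Blue 4·4=16, T→Blue 9·16=144, U→Blue 14·13=182, V→Blue 11·20=220. Service 1184; fixed 290; total 1474.
Difference: |1327 − 1474| = 147.

Proposal X is cheaper by 147.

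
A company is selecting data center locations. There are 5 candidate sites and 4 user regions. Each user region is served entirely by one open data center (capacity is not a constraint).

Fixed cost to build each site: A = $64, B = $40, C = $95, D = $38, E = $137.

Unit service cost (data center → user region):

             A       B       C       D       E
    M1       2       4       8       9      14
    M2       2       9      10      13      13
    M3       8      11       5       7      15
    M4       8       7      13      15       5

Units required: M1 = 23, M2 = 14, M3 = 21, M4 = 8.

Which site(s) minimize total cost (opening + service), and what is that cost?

Open A only; minimum total cost 370.

For any fixed open set, each user region goes to its cheapest open site; total = fixed + service.
{A}: M1→A 2·23=46, M2→A 2·14=28, M3→A 8·21=168, M4→A 8·8=64. Service 306; fixed 64; total 370.
{A, D}: service 285 + fixed 102 = 387
{A, B}: M1→A 2·23=46, M2→A 2·14=28, M3→A 8·21=168, M4→B 7·8=56. Service 298; fixed 104; total 402.
{A, B, C, D, E}: M1→A 2·23=46, M2→A 2·14=28, M3→C 5·21=105, M4→E 5·8=40. Service 219; fixed 374; total 593.
No other subset beats 370.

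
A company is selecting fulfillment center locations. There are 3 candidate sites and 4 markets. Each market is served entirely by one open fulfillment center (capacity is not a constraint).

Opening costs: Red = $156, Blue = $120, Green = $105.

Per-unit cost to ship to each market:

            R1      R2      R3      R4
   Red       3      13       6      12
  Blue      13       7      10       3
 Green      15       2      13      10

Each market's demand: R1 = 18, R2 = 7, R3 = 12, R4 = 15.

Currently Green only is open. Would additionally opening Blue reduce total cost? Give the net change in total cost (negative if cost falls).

Yes — net change −57 (cost falls by 57).

Current service cost with {Green}: 590.
Adding Blue: each market re-picks its cheapest; new service cost 413, saving 177.
Extra fixed cost: 120. Net change = 120 − 177 = -57.
(Totals: 695 → 638.)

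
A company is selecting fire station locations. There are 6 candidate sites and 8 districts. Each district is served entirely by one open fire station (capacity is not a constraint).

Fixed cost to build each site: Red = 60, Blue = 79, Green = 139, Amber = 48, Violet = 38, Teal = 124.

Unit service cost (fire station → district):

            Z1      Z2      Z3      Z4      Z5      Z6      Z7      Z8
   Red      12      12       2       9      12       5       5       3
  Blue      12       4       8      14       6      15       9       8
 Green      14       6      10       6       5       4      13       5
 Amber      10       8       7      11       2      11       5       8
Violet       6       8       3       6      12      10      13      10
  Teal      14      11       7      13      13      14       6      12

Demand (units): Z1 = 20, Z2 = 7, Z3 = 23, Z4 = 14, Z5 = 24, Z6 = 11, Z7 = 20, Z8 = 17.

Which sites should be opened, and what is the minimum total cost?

For any fixed open set, each district goes to its cheapest open site; total = fixed + service.
{Red, Amber, Violet}: Z1→Violet 6·20=120, Z2→Amber 8·7=56, Z3→Red 2·23=46, Z4→Violet 6·14=84, Z5→Amber 2·24=48, Z6→Red 5·11=55, Z7→Red 5·20=100, Z8→Red 3·17=51. Service 560; fixed 146; total 706.
{Red, Blue, Amber, Violet}: service 532 + fixed 225 = 757
{Red, Amber}: service 682 + fixed 108 = 790
{Red, Blue, Green, Amber, Violet, Teal}: service 521 + fixed 488 = 1009
No other subset beats 706.

Open Red, Amber and Violet; minimum total cost 706.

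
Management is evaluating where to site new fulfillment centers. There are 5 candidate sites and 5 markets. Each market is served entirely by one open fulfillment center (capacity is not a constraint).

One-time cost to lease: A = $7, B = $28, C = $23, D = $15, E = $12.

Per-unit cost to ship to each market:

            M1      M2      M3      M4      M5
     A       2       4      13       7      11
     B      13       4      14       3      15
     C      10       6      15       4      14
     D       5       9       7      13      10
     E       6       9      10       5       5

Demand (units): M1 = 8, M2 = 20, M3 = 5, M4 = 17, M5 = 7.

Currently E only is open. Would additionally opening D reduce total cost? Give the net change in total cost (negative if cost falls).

Yes — net change −8 (cost falls by 8).

Current service cost with {E}: 398.
Adding D: each market re-picks its cheapest; new service cost 375, saving 23.
Extra fixed cost: 15. Net change = 15 − 23 = -8.
(Totals: 410 → 402.)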